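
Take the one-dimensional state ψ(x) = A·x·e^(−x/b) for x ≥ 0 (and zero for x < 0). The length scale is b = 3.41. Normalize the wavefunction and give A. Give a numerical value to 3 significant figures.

The normalization condition is ∫|ψ|² dx = 1 from 0 to ∞.
Using ∫₀^∞ xⁿ e^(−αx) dx = n!/αⁿ⁺¹, ∫|ψ|² dx = A²·(b^3/4).
Plugging in b = 3.41 yields A = 0.3176.

A ≈ 0.318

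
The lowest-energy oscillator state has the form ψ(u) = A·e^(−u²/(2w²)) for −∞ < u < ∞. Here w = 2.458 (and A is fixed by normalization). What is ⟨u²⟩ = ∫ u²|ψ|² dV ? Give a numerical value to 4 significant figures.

⟨u^2⟩ ≈ 3.021

⟨u²⟩ = ∫ u^2 |ψ|² du over the full domain.
The ratio of the moment integral to the normalization integral gives ⟨u²⟩ = w^2/2.
Putting w = 2.458 gives 3.0209.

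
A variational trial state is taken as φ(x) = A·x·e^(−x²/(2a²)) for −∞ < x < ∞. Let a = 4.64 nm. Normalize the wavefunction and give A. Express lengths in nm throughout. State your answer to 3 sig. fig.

The normalization condition is ∫|φ|² dx = 1 from −∞ to ∞.
With φ = A·x·e^(−x²/(2a²)), the integral evaluates to A²·[√(π)·a^3/2].
So A² = (√(π)·a^3/2)^(−1).
Plugging in a = 4.64 yields A = 0.1063.

A ≈ 0.106 nm^(-3/2)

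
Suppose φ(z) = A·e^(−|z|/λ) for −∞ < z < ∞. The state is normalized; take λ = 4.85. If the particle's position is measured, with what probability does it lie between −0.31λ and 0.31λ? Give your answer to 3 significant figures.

P ≈ 0.462

|φ|² is the probability density, so P = ∫_{−0.31λ}^{0.31λ} |φ|² dz.
Since A² = 1/(λ), this is the region integral divided by the full normalization integral.
By symmetry take twice the z ≥ 0 contribution in numerator and denominator; the 2's cancel. Let u = z/λ; then A² and the length scale cancel, so P = ∫_{0}^{0.31} e^(-2·u) du ÷ ∫_{0}^{∞} e^(-2·u) du.
An antiderivative of e^(-2·u) is -e^(-2·u)/2; evaluating from 0 to 0.31 gives 1/2 - e^(-31/50)/2, while the full integral is 1/2.
The result is P = 0.4621.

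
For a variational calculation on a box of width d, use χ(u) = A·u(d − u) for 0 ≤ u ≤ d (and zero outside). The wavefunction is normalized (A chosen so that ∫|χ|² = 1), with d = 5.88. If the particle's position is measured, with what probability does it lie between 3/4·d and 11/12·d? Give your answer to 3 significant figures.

P ≈ 0.0984

P = ∫_{3/4·d}^{11/12·d} |χ(u)|² du.
With A² fixed by ∫|χ|² = 1, i.e. A² = (d^5/30)^(−1), substitute and integrate.
Let t = u/d; then A² and the length scale cancel, so P = ∫_{3/4}^{11/12} t^2·(1 - t)^2 dt ÷ ∫_{0}^{1} t^2·(1 - t)^2 dt.
An antiderivative of t^2·(1 - t)^2 is t^3·(6·t^2 - 15·t + 10)/30; evaluating from 3/4 to 11/12 gives ≈ 0.0032809, while the full integral is 1/30.
Evaluating gives P = 0.09843.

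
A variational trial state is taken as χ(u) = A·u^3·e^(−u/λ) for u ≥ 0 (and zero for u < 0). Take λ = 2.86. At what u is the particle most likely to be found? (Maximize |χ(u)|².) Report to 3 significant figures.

Differentiate |χ(u)|² with respect to u and set to zero.
Solving yields u = 3·λ.
With λ = 2.86, the most probable position is 8.580.

u ≈ 8.58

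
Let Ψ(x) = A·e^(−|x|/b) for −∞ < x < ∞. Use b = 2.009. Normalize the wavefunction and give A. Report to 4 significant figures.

A ≈ 0.7055

Require ∫ |Ψ|² dx = 1 over the whole domain.
The integral (without the A² prefactor) comes out to b.
Hence A² = 1/[b].
With b = 2.009: A² = 0.49776 and A = 0.70552.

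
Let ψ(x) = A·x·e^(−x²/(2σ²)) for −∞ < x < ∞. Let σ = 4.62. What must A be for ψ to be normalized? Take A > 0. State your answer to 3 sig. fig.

Normalization requires ∫|ψ|² dx = 1, integrated from −∞ to ∞.
Using the Gaussian integral ∫_{−∞}^{∞} e^(−αx²) dx = √(π/α), carrying out the integral gives A² · √(π)·σ^3/2.
With σ = 4.62: A² = 0.01144 and A = 0.1070.

A ≈ 0.107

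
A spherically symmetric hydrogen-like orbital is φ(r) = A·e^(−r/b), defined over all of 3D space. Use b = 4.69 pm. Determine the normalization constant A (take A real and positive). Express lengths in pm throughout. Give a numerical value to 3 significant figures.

Require ∫ |φ|² 4πr² dr = 1 over the whole domain.
The angular integral contributes 4π, leaving ∫₀^∞ r²|φ|² dr.
Using ∫₀^∞ rⁿ e^(−αr) dr = n!/αⁿ⁺¹, the integral (without the A² prefactor) comes out to π·b^3.
With b = 4.69: A² = 0.003086 and A = 0.05555.

A ≈ 0.0555 pm^(-3/2)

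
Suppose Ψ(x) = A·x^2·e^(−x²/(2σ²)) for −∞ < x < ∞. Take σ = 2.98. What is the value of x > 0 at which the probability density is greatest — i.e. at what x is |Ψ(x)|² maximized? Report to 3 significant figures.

x ≈ 4.21

Differentiate |Ψ(x)|² with respect to x and set to zero.
This gives x = √(2)·σ.
With σ = 2.98, the value of x > 0 at which the probability density is greatest is 4.214.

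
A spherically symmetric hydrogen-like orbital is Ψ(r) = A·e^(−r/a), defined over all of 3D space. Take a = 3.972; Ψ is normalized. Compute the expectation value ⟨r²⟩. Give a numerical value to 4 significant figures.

By definition ⟨r²⟩ = ∫ r^2 |Ψ(r)|² 4πr² dr.
Evaluating both integrals, ⟨r²⟩ = 3·a^2.
With a = 3.972, ⟨r^2⟩ = 47.330.

⟨r^2⟩ ≈ 47.33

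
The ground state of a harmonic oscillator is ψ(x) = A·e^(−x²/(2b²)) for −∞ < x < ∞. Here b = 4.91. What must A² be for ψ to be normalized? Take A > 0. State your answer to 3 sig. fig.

A^2 ≈ 0.115

The normalization condition is ∫|ψ|² dx = 1 from −∞ to ∞.
∫|ψ|² dx = A²·(√(π)·b).
With b = 4.91: A² = 0.1149 and A = 0.3390.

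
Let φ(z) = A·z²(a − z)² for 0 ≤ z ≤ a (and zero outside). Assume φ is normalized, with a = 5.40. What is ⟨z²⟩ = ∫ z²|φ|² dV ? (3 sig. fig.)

The expectation value is the |φ|²-weighted average of z^2: ∫ z^2|φ|² dz.
Expanding the polynomial and integrating term by term, the ratio of the moment integral to the normalization integral gives ⟨z²⟩ = 3·a^2/11.
With a = 5.40, ⟨z^2⟩ = 7.953.

⟨z^2⟩ ≈ 7.95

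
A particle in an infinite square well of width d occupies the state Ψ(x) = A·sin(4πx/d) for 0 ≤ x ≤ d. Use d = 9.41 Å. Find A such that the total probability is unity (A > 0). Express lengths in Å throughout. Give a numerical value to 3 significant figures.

A ≈ 0.461 Å^(-1/2)

We need A² ∫|f|² dx = 1, taking the integral from 0 to d.
Using sin²θ = (1 − cos 2θ)/2, carrying out the integral gives A² · d/2.
Plugging in d = 9.41 yields A = 0.4610.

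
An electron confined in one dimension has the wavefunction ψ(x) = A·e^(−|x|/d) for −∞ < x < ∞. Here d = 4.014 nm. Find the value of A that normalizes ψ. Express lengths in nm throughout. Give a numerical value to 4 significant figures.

Require ∫ |ψ|² dx = 1 over the whole domain.
With ∫₀^∞ x^0 e^(−αx) dx = 0!/α^1, ∫|ψ|² dx = A²·(d).
Hence A² = 1/[d].
With d = 4.014: A² = 0.24913 and A = 0.49913.

A ≈ 0.4991 nm^(-1/2)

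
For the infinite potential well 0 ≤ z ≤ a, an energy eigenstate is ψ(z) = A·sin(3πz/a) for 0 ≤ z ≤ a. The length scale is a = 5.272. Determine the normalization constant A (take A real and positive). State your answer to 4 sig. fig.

A ≈ 0.6159

The normalization condition is ∫|ψ|² dz = 1 from 0 to a.
With ψ = A·sin(3πz/a), the integral evaluates to A²·[a/2].
So A² = (a/2)^(−1).
With a = 5.272: A² = 0.37936 and A = 0.61592.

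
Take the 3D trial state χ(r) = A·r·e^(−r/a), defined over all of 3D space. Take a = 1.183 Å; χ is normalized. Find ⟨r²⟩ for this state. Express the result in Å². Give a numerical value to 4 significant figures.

The expectation value is the |χ|²-weighted average of r^2: ∫ r^2|χ|² 4πr² dr.
Recall ∫₀^∞ r^m e^(−r/β) dr = m!·β^(m+1), evaluating both integrals, ⟨r²⟩ = 15·a^2/2.
With a = 1.183, ⟨r^2⟩ = 10.496.

⟨r^2⟩ ≈ 10.50 Å^2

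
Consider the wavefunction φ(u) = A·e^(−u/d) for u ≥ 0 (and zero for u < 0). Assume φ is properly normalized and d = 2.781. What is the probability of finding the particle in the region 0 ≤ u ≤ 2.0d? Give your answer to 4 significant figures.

P ≈ 0.9817

P = ∫_{0}^{2.0d} |φ(u)|² du.
With A² fixed by ∫|φ|² = 1, i.e. A² = (d/2)^(−1), substitute and integrate.
Let t = u/d; then A² and the length scale cancel, so P = ∫_{0}^{2.0} e^(-2·t) dt ÷ ∫_{0}^{∞} e^(-2·t) dt.
An antiderivative of e^(-2·t) is -e^(-2·t)/2; evaluating from 0 to 2.0 gives 1/2 - e^(-4)/2, while the full integral is 1/2.
Evaluating gives P = 0.98168.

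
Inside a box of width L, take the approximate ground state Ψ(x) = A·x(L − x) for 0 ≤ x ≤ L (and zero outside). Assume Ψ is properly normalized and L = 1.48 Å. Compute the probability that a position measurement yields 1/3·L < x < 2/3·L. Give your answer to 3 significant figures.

P ≈ 0.580

|Ψ|² is the probability density, so P = ∫_{1/3·L}^{2/3·L} |Ψ|² dx.
Since A² = 1/(L^5/30), this is the region integral divided by the full normalization integral.
Let u = x/L; then A² and the length scale cancel, so P = ∫_{1/3}^{2/3} u^2·(1 - u)^2 du ÷ ∫_{0}^{1} u^2·(1 - u)^2 du.
Using ∫ u^2·(1 - u)^2 du = u^3·(6·u^2 - 15·u + 10)/30, the numerator is 47/2430 and the denominator is 1/30.
Evaluating gives P = 47/81.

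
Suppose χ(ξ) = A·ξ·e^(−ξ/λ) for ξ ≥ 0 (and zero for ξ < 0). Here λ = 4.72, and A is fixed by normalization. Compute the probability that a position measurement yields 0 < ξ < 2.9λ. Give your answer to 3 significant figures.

P = ∫_{0}^{2.9λ} |χ(ξ)|² dξ.
With A² fixed by ∫|χ|² = 1, i.e. A² = (λ^3/4)^(−1), substitute and integrate.
In terms of u = ξ/λ (A² and the length scale cancel between numerator and denominator), P = [∫_{0}^{2.9} u^2·e^(-2·u) du] / [∫_{0}^{∞} u^2·e^(-2·u) du].
With ∫ u^2·e^(-2·u) du = -(2·u^2 + 2·u + 1)·e^(-2·u)/4 + C, the region integral is 1/4 - 1181·e^(-29/5)/200 and the full one is 1/4.
Taking the ratio, P = 0.9285.

P ≈ 0.928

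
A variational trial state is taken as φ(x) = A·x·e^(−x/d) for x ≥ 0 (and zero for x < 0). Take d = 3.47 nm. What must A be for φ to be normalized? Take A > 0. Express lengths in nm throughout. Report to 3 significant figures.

We need A² ∫|f|² dx = 1, taking the integral from 0 to ∞.
With ∫₀^∞ x^2 e^(−αx) dx = 2!/α^3, with φ = A·x·e^(−x/d), the integral evaluates to A²·[d^3/4].
With d = 3.47: A² = 0.09574 and A = 0.3094.

A ≈ 0.309 nm^(-3/2)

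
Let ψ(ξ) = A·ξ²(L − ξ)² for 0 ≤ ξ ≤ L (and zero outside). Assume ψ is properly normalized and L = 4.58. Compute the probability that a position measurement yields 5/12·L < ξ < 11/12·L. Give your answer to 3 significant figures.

The probability is P = ∫ |ψ|² dξ over [5/12·L, 11/12·L].
The normalization integral ∫|ψ|²dξ over the whole domain equals L^9/630·A², and A² cancels in the ratio.
Substituting u = ξ/L, A² and the length scale cancel in the ratio: P = ∫_{5/12}^{11/12} u^4·(1 - u)^4 du / ∫_{0}^{1} u^4·(1 - u)^4 du.
Using ∫ u^4·(1 - u)^4 du = u^5·(70·u^4 - 315·u^3 + 540·u^2 - 420·u + 126)/630, the numerator is ≈ 0.0011068 and the denominator is 1/630.
This works out to P = 0.6973.

P ≈ 0.697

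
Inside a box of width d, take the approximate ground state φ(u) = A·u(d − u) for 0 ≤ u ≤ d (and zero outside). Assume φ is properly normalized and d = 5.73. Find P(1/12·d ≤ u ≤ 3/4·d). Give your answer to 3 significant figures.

P ≈ 0.891

P = ∫_{1/12·d}^{3/4·d} |φ(u)|² du.
The normalization integral ∫|φ|²du over the whole domain equals d^5/30·A², and A² cancels in the ratio.
Substituting t = u/d, A² and the length scale cancel in the ratio: P = ∫_{1/12}^{3/4} t^2·(1 - t)^2 dt / ∫_{0}^{1} t^2·(1 - t)^2 dt.
Using ∫ t^2·(1 - t)^2 dt = t^3·(6·t^2 - 15·t + 10)/30, the numerator is ≈ 0.029713 and the denominator is 1/30.
Evaluating gives P = 4621/5184.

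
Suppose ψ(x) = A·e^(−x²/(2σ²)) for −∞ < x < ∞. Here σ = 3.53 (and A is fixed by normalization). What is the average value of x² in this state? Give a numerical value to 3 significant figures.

⟨x^2⟩ ≈ 6.23

By definition ⟨x²⟩ = ∫ x^2 |ψ(x)|² dx.
Evaluating both integrals, ⟨x²⟩ = σ^2/2.
With σ = 3.53, ⟨x^2⟩ = 6.230.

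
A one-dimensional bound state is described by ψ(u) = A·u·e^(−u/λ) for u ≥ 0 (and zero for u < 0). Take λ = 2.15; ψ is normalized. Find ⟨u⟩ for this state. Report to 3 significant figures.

⟨u⟩ ≈ 3.23

⟨u⟩ = ∫ u |ψ|² du over the full domain.
Using ∫₀^∞ uⁿ e^(−αu) du = n!/αⁿ⁺¹, the ratio of the moment integral to the normalization integral gives ⟨u⟩ = 3·λ/2.
With λ = 2.15, ⟨u⟩ = 3.225.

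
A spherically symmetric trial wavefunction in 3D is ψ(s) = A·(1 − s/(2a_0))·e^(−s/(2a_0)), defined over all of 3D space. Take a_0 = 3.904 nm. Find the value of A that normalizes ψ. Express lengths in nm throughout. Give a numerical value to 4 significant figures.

A ≈ 0.02586 nm^(-3/2)

Normalization requires ∫|ψ|² 4πs² ds = 1, integrated from 0 to ∞.
The angular integral contributes 4π, leaving ∫₀^∞ s²|ψ|² ds.
With ∫₀^∞ s^4 e^(−αs) ds = 4!/α^5, ∫|ψ|² 4πs² ds = A²·(8·π·a_0^3).
So A² = (8·π·a_0^3)^(−1).
Plugging in a_0 = 3.904 yields A = 0.025859.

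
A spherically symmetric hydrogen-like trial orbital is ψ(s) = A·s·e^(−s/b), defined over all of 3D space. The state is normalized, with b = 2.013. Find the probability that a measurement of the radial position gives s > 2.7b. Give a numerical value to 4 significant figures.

With dV = 4πs²ds, the probability is ∫|ψ|² dV over s > 2.7b.
A² is fixed by ∫₀^∞ 4πs²|ψ|² ds = 1, i.e. A² = (3·π·b^5)^(−1).
Let u = s/b; then A², 4π and the length scale all cancel, so P = ∫_{2.7}^{∞} u^4·e^(-2·u) du ÷ ∫_{0}^{∞} u^4·e^(-2·u) du.
An antiderivative of u^4·e^(-2·u) is -(u^4/2 + u^3 + 3·u^2/2 + 3·u/2 + 3/4)·e^(-2·u); evaluating from 2.7 to ∞ gives ≈ 0.279983, while the full integral is 3/4.
The region integral divided by the full integral gives P = 0.37331.

P ≈ 0.3733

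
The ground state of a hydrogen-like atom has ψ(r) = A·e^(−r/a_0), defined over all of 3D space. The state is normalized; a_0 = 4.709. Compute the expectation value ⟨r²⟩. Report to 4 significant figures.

⟨r^2⟩ ≈ 66.52

The expectation value is the |ψ|²-weighted average of r^2: ∫ r^2|ψ|² 4πr² dr.
Recall ∫₀^∞ r^m e^(−r/β) dr = m!·β^(m+1), since the A² factors cancel between numerator and denominator, ⟨r²⟩ = 3·a_0^2.
Putting a_0 = 4.709 gives 66.524.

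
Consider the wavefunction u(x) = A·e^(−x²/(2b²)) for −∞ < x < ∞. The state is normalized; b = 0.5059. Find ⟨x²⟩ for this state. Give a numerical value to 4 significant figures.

⟨x^2⟩ ≈ 0.1280

The expectation value is the |u|²-weighted average of x^2: ∫ x^2|u|² dx.
Evaluating both integrals, ⟨x²⟩ = b^2/2.
Putting b = 0.5059 gives 0.12797.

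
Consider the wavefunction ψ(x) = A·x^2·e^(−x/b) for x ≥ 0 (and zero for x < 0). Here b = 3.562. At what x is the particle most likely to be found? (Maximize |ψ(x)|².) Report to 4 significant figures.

x ≈ 7.124

Set d/dx [|ψ(x)|²] = 0 and solve for x > 0.
This gives x = 2·b.
With b = 3.562, the most probable position is 7.1240.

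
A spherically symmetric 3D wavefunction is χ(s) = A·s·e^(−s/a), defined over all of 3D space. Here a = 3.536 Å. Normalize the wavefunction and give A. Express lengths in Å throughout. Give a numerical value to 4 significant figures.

The normalization condition is ∫|χ|² 4πs² ds = 1 from 0 to ∞.
(Spherical symmetry: dV = 4πs² ds.)
Carrying out the integral gives A² · 3·π·a^5.
With a = 3.536: A² = 0.00019194 and A = 0.013854.

A ≈ 0.01385 Å^(-5/2)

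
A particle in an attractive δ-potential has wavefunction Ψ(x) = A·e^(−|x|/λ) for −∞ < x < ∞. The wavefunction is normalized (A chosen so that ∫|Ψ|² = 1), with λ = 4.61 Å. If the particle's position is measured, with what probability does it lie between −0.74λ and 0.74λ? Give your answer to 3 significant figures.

P ≈ 0.772

|Ψ|² is the probability density, so P = ∫_{−0.74λ}^{0.74λ} |Ψ|² dx.
With A² fixed by ∫|Ψ|² = 1, i.e. A² = (λ)^(−1), substitute and integrate.
Both integrals are even about x = 0, so only the x ≥ 0 halves are needed (the factors of 2 cancel). Let u = x/λ; then A² and the length scale cancel, so P = ∫_{0}^{0.74} e^(-2·u) du ÷ ∫_{0}^{∞} e^(-2·u) du.
Using ∫ e^(-2·u) du = -e^(-2·u)/2, the numerator is 1/2 - e^(-37/25)/2 and the denominator is 1/2.
The result is P = 0.7724.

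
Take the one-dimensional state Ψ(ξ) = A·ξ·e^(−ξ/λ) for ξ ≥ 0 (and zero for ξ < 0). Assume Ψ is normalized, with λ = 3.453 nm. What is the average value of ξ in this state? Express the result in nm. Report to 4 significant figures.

⟨ξ⟩ = ∫ ξ |Ψ|² dξ over the full domain.
Recall ∫₀^∞ ξ^m e^(−ξ/β) dξ = m!·β^(m+1), evaluating both integrals, ⟨ξ⟩ = 3·λ/2.
Putting λ = 3.453 gives 5.1795.

⟨ξ⟩ ≈ 5.180 nm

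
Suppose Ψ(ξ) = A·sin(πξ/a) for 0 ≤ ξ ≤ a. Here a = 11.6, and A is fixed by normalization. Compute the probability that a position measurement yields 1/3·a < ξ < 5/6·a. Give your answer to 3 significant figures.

P ≈ 0.776

|Ψ|² is the probability density, so P = ∫_{1/3·a}^{5/6·a} |Ψ|² dξ.
Since A² = 1/(a/2), this is the region integral divided by the full normalization integral.
Let u = ξ/a; then A² and the length scale cancel, so P = ∫_{1/3}^{5/6} sin(π·u)^2 du ÷ ∫_{0}^{1} sin(π·u)^2 du.
An antiderivative of sin(π·u)^2 is u/2 - sin(2·π·u)/(4·π); evaluating from 1/3 to 5/6 gives √(3)/(4·π) + 1/4, while the full integral is 1/2.
Taking the ratio, P = (√(3) + π)/(2·π).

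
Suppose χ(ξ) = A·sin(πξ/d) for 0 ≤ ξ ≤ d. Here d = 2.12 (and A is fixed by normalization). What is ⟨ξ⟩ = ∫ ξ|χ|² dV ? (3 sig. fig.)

⟨ξ⟩ ≈ 1.06

⟨ξ⟩ = ∫ ξ |χ|² dξ over the full domain.
Using sin²θ = (1 − cos 2θ)/2, since the A² factors cancel between numerator and denominator, ⟨ξ⟩ = d/2.
Putting d = 2.12 gives 1.060.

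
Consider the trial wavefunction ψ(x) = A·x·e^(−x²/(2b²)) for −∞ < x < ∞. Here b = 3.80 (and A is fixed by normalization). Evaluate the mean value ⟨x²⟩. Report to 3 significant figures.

⟨x²⟩ = ∫ x^2 |ψ|² dx over the full domain.
The ratio of the moment integral to the normalization integral gives ⟨x²⟩ = 3·b^2/2.
Putting b = 3.80 gives 21.66.

⟨x^2⟩ ≈ 21.7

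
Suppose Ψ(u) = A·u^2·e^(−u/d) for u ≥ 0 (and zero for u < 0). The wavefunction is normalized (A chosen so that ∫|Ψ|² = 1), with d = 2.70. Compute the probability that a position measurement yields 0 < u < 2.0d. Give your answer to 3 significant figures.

|Ψ|² is the probability density, so P = ∫_{0}^{2.0d} |Ψ|² du.
With A² fixed by ∫|Ψ|² = 1, i.e. A² = (3·d^5/4)^(−1), substitute and integrate.
In terms of t = u/d (A² and the length scale cancel between numerator and denominator), P = [∫_{0}^{2.0} t^4·e^(-2·t) dt] / [∫_{0}^{∞} t^4·e^(-2·t) dt].
Using ∫ t^4·e^(-2·t) dt = -(t^4/2 + t^3 + 3·t^2/2 + 3·t/2 + 3/4)·e^(-2·t), the numerator is 3/4 - 103·e^(-4)/4 and the denominator is 3/4.
This works out to P = 0.3712.

P ≈ 0.371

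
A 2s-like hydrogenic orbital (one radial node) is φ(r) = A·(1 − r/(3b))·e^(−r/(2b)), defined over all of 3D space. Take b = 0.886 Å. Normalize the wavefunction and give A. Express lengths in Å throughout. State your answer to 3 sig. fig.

The normalization condition is ∫|φ|² 4πr² dr = 1 from 0 to ∞.
The angular integral contributes 4π, leaving ∫₀^∞ r²|φ|² dr.
Recall ∫₀^∞ r^m e^(−r/β) dr = m!·β^(m+1), the integral (without the A² prefactor) comes out to 8·π·b^3/3.
With b = 0.886: A² = 0.1716 and A = 0.4143.

A ≈ 0.414 Å^(-3/2)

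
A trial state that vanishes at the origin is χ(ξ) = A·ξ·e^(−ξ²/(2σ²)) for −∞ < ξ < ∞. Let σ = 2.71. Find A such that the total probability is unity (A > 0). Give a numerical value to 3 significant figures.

A ≈ 0.238

Normalization requires ∫|χ|² dξ = 1, integrated from −∞ to ∞.
With ∫_{−∞}^{∞} ξ^(2m) e^(−αξ²) dξ = (2m−1)!!·√π / (2^m α^(m+1/2)), with χ = A·ξ·e^(−ξ²/(2σ²)), the integral evaluates to A²·[√(π)·σ^3/2].
So A² = (√(π)·σ^3/2)^(−1).
With σ = 2.71: A² = 0.05670 and A = 0.2381.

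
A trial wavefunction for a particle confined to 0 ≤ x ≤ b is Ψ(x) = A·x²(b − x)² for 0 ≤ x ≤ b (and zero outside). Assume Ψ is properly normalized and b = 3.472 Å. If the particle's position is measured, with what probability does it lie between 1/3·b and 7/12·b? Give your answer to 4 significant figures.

P ≈ 0.5528

|Ψ|² is the probability density, so P = ∫_{1/3·b}^{7/12·b} |Ψ|² dx.
Since A² = 1/(b^9/630), this is the region integral divided by the full normalization integral.
In terms of u = x/b (A² and the length scale cancel between numerator and denominator), P = [∫_{1/3}^{7/12} u^4·(1 - u)^4 du] / [∫_{0}^{1} u^4·(1 - u)^4 du].
With ∫ u^4·(1 - u)^4 du = u^5·(70·u^4 - 315·u^3 + 540·u^2 - 420·u + 126)/630 + C, the region integral is ≈ 0.000877499 and the full one is 1/630.
Taking the ratio, P = 0.55282.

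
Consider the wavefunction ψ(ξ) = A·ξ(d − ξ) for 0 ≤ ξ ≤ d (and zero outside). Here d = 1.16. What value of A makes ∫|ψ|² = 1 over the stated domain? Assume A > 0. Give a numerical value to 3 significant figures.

We need A² ∫|f|² dξ = 1, taking the integral from 0 to d.
Expanding the polynomial and integrating term by term, with ψ = A·ξ(d − ξ), the integral evaluates to A²·[d^5/30].
So A² = (d^5/30)^(−1).
Substituting d = 1.16 gives A² = 14.28, so A = 3.779.

A ≈ 3.78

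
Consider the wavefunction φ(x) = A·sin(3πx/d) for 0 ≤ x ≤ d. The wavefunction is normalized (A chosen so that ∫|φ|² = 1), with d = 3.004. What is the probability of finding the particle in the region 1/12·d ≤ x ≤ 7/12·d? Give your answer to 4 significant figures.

P ≈ 0.6061

The probability is P = ∫ |φ|² dx over [1/12·d, 7/12·d].
Since A² = 1/(d/2), this is the region integral divided by the full normalization integral.
Substituting u = x/d, A² and the length scale cancel in the ratio: P = ∫_{1/12}^{7/12} sin(3·π·u)^2 du / ∫_{0}^{1} sin(3·π·u)^2 du.
Using ∫ sin(3·π·u)^2 du = u/2 - sin(6·π·u)/(12·π), the numerator is 1/(6·π) + 1/4 and the denominator is 1/2.
Taking the ratio, P = (2 + 3·π)/(6·π).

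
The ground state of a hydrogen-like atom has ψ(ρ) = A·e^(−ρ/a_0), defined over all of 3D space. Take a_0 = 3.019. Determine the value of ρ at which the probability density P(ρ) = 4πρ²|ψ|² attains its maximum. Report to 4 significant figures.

The maximum of P(ρ) = 4πρ²|ψ|² occurs where its derivative vanishes.
Solving yields ρ = a_0.
With a_0 = 3.019, the most probable radial distance is 3.0190.

ρ ≈ 3.019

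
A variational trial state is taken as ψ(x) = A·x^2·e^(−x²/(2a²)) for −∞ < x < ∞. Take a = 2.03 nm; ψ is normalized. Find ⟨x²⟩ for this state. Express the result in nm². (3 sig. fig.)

The expectation value is the |ψ|²-weighted average of x^2: ∫ x^2|ψ|² dx.
Evaluating both integrals, ⟨x²⟩ = 5·a^2/2.
Putting a = 2.03 gives 10.30.

⟨x^2⟩ ≈ 10.3 nm^2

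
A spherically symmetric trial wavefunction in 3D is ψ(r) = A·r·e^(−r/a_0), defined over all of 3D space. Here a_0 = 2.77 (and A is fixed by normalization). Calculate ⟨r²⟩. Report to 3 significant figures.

⟨r^2⟩ ≈ 57.5

The expectation value is the |ψ|²-weighted average of r^2: ∫ r^2|ψ|² 4πr² dr.
Evaluating both integrals, ⟨r²⟩ = 15·a_0^2/2.
Putting a_0 = 2.77 gives 57.55.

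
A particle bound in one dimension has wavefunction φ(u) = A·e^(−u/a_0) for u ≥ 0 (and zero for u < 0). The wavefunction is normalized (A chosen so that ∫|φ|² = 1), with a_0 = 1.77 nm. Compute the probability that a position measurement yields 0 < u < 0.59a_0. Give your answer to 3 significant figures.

P ≈ 0.693

|φ|² is the probability density, so P = ∫_{0}^{0.59a_0} |φ|² du.
Since A² = 1/(a_0/2), this is the region integral divided by the full normalization integral.
Substituting t = u/a_0, A² and the length scale cancel in the ratio: P = ∫_{0}^{0.59} e^(-2·t) dt / ∫_{0}^{∞} e^(-2·t) dt.
Using ∫ e^(-2·t) dt = -e^(-2·t)/2, the numerator is 1/2 - e^(-59/50)/2 and the denominator is 1/2.
This works out to P = 0.6927.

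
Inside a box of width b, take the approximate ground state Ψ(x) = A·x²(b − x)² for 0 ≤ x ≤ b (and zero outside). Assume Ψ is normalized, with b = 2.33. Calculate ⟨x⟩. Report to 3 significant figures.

The expectation value is the |Ψ|²-weighted average of x: ∫ x|Ψ|² dx.
Expanding the polynomial and integrating term by term, since the A² factors cancel between numerator and denominator, ⟨x⟩ = b/2.
Putting b = 2.33 gives 1.165.

⟨x⟩ ≈ 1.17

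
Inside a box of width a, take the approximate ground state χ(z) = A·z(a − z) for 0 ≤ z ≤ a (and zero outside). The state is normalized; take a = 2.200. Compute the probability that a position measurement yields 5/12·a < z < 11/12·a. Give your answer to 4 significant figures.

P = ∫_{5/12·a}^{11/12·a} |χ(z)|² dz.
With A² fixed by ∫|χ|² = 1, i.e. A² = (a^5/30)^(−1), substitute and integrate.
Substituting u = z/a, A² and the length scale cancel in the ratio: P = ∫_{5/12}^{11/12} u^2·(1 - u)^2 du / ∫_{0}^{1} u^2·(1 - u)^2 du.
Using ∫ u^2·(1 - u)^2 du = u^3·(6·u^2 - 15·u + 10)/30, the numerator is ≈ 0.0216098 and the denominator is 1/30.
Taking the ratio, P = 4481/6912.

P ≈ 0.6483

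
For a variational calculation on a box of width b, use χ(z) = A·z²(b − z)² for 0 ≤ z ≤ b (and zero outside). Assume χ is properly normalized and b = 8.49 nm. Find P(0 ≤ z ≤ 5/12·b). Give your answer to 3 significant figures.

The probability is P = ∫ |χ|² dz over [0, 5/12·b].
With A² fixed by ∫|χ|² = 1, i.e. A² = (b^9/630)^(−1), substitute and integrate.
Substituting u = z/b, A² and the length scale cancel in the ratio: P = ∫_{0}^{5/12} u^4·(1 - u)^4 du / ∫_{0}^{1} u^4·(1 - u)^4 du.
An antiderivative of u^4·(1 - u)^4 is u^5·(70·u^4 - 315·u^3 + 540·u^2 - 420·u + 126)/630; evaluating from 0 to 5/12 gives ≈ 0.00047989, while the full integral is 1/630.
The result is P = 0.3023.

P ≈ 0.302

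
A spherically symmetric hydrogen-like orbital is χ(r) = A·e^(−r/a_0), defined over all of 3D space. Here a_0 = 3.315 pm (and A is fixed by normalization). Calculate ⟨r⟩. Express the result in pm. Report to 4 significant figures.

⟨r⟩ = ∫ r |χ|² 4πr² dr over the full domain.
Since the A² factors cancel between numerator and denominator, ⟨r⟩ = 3·a_0/2.
With a_0 = 3.315, ⟨r⟩ = 4.9725.

⟨r⟩ ≈ 4.973 pm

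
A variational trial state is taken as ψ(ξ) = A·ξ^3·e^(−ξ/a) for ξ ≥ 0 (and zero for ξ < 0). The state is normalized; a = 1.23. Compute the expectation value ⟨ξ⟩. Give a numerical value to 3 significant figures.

⟨ξ⟩ ≈ 4.31

The expectation value is the |ψ|²-weighted average of ξ: ∫ ξ|ψ|² dξ.
Recall ∫₀^∞ ξ^m e^(−ξ/β) dξ = m!·β^(m+1), the ratio of the moment integral to the normalization integral gives ⟨ξ⟩ = 7·a/2.
With a = 1.23, ⟨ξ⟩ = 4.305.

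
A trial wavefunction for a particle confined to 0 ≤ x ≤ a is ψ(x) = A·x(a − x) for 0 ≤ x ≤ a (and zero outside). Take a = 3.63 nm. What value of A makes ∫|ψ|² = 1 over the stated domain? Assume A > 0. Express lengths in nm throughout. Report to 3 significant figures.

A ≈ 0.218 nm^(-5/2)

Normalization requires ∫|ψ|² dx = 1, integrated from 0 to a.
Expanding the polynomial and integrating term by term, the integral (without the A² prefactor) comes out to a^5/30.
So A² = (a^5/30)^(−1).
With a = 3.63: A² = 0.04760 and A = 0.2182.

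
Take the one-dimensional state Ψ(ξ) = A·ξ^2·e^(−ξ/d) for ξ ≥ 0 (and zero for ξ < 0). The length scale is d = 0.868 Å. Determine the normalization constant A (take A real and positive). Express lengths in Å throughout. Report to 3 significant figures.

A ≈ 1.65 Å^(-5/2)

Normalization requires ∫|Ψ|² dξ = 1, integrated from 0 to ∞.
With Ψ = A·ξ^2·e^(−ξ/d), the integral evaluates to A²·[3·d^5/4].
So A² = (3·d^5/4)^(−1).
Substituting d = 0.868 gives A² = 2.706, so A = 1.645.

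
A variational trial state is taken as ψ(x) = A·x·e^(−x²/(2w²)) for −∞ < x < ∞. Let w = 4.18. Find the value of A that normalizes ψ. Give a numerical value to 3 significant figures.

A ≈ 0.124

Normalization requires ∫|ψ|² dx = 1, integrated from −∞ to ∞.
With ψ = A·x·e^(−x²/(2w²)), the integral evaluates to A²·[√(π)·w^3/2].
Substituting w = 4.18 gives A² = 0.01545, so A = 0.1243.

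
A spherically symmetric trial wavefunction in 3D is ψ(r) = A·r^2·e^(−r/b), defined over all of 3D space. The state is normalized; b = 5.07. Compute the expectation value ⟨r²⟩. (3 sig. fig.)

The expectation value is the |ψ|²-weighted average of r^2: ∫ r^2|ψ|² 4πr² dr.
Recall ∫₀^∞ r^m e^(−r/β) dr = m!·β^(m+1), evaluating both integrals, ⟨r²⟩ = 14·b^2.
With b = 5.07, ⟨r^2⟩ = 359.9.

⟨r^2⟩ ≈ 360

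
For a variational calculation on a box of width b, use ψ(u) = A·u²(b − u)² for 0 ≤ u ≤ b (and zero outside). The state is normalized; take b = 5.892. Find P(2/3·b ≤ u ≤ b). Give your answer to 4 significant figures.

P ≈ 0.1448

|ψ|² is the probability density, so P = ∫_{2/3·b}^{b} |ψ|² du.
With A² fixed by ∫|ψ|² = 1, i.e. A² = (b^9/630)^(−1), substitute and integrate.
In terms of t = u/b (A² and the length scale cancel between numerator and denominator), P = [∫_{2/3}^{1} t^4·(1 - t)^4 dt] / [∫_{0}^{1} t^4·(1 - t)^4 dt].
Using ∫ t^4·(1 - t)^4 dt = t^5·(70·t^4 - 315·t^3 + 540·t^2 - 420·t + 126)/630, the numerator is ≈ 0.000229914 and the denominator is 1/630.
The result is P = 0.14485.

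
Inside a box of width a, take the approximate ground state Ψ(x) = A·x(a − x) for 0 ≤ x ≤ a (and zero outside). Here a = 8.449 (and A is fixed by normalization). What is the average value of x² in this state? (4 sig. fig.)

The expectation value is the |Ψ|²-weighted average of x^2: ∫ x^2|Ψ|² dx.
Expanding the polynomial and integrating term by term, evaluating both integrals, ⟨x²⟩ = 2·a^2/7.
Putting a = 8.449 gives 20.396.

⟨x^2⟩ ≈ 20.40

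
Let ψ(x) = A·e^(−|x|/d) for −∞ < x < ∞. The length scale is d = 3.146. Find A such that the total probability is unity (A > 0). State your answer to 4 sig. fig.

We need A² ∫|f|² dx = 1, taking the integral from −∞ to ∞.
Recall ∫₀^∞ x^m e^(−x/β) dx = m!·β^(m+1), ∫|ψ|² dx = A²·(d).
So A² = (d)^(−1).
Substituting d = 3.146 gives A² = 0.31786, so A = 0.56379.

A ≈ 0.5638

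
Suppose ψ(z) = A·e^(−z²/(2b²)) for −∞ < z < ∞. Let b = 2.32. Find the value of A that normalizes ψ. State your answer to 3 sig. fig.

Require ∫ |ψ|² dz = 1 over the whole domain.
Differentiating ∫e^(−αz²) dz = √(π/α) under α to get the higher moments, with ψ = A·e^(−z²/(2b²)), the integral evaluates to A²·[√(π)·b].
So A² = (√(π)·b)^(−1).
Plugging in b = 2.32 yields A = 0.4931.

A ≈ 0.493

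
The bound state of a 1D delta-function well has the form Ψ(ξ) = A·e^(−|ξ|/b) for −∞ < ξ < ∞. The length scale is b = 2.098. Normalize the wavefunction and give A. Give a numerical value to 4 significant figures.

The normalization condition is ∫|Ψ|² dξ = 1 from −∞ to ∞.
With Ψ = A·e^(−|ξ|/b), the integral evaluates to A²·[b].
Setting this equal to 1 gives A² = 1/(b).
With b = 2.098: A² = 0.47664 and A = 0.69039.

A ≈ 0.6904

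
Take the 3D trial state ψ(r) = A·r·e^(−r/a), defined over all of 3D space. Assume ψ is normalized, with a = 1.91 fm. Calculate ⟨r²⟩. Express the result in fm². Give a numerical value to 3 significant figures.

⟨r^2⟩ ≈ 27.4 fm^2

The expectation value is the |ψ|²-weighted average of r^2: ∫ r^2|ψ|² 4πr² dr.
Since the A² factors cancel between numerator and denominator, ⟨r²⟩ = 15·a^2/2.
Putting a = 1.91 gives 27.36.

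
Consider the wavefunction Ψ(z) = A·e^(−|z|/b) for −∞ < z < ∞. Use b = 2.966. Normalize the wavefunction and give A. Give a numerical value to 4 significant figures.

A ≈ 0.5806

Normalization requires ∫|Ψ|² dz = 1, integrated from −∞ to ∞.
Carrying out the integral gives A² · b.
Setting this equal to 1 gives A² = 1/(b).
Substituting b = 2.966 gives A² = 0.33715, so A = 0.58065.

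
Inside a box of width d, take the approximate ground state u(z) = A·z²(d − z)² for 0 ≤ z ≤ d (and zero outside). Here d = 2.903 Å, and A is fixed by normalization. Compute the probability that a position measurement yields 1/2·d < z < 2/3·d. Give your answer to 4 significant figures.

P ≈ 0.3552

The probability is P = ∫ |u|² dz over [1/2·d, 2/3·d].
The normalization integral ∫|u|²dz over the whole domain equals d^9/630·A², and A² cancels in the ratio.
In terms of t = z/d (A² and the length scale cancel between numerator and denominator), P = [∫_{1/2}^{2/3} t^4·(1 - t)^4 dt] / [∫_{0}^{1} t^4·(1 - t)^4 dt].
With ∫ t^4·(1 - t)^4 dt = t^5·(70·t^4 - 315·t^3 + 540·t^2 - 420·t + 126)/630 + C, the region integral is ≈ 0.000563737 and the full one is 1/630.
Evaluating gives P = 0.35515.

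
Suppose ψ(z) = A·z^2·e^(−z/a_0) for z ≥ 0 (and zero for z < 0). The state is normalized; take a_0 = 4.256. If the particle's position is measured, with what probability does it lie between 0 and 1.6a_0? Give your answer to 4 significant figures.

The probability is P = ∫ |ψ|² dz over [0, 1.6a_0].
The normalization integral ∫|ψ|²dz over the whole domain equals 3·a_0^5/4·A², and A² cancels in the ratio.
In terms of u = z/a_0 (A² and the length scale cancel between numerator and denominator), P = [∫_{0}^{1.6} u^4·e^(-2·u) du] / [∫_{0}^{∞} u^4·e^(-2·u) du].
With ∫ u^4·e^(-2·u) du = -(u^4/2 + u^3 + 3·u^2/2 + 3·u/2 + 3/4)·e^(-2·u) + C, the region integral is ≈ 0.164541 and the full one is 3/4.
This works out to P = 0.21939.

P ≈ 0.2194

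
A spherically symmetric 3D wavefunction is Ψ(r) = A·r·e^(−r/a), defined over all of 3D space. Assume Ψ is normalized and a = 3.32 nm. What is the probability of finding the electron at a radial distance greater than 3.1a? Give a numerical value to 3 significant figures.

P = ∫ |Ψ|² 4πr² dr over r > 3.1a.
A² is fixed by ∫₀^∞ 4πr²|Ψ|² dr = 1, i.e. A² = (3·π·a^5)^(−1).
Substituting u = r/a, A², 4π and the length scale all cancel in the ratio: P = ∫_{3.1}^{∞} u^4·e^(-2·u) du / ∫_{0}^{∞} u^4·e^(-2·u) du.
Using ∫ u^4·e^(-2·u) du = -(u^4/2 + u^3 + 3·u^2/2 + 3·u/2 + 3/4)·e^(-2·u), the numerator is ≈ 0.19438 and the denominator is 3/4.
Taking the ratio yields P = 0.2592.

P ≈ 0.259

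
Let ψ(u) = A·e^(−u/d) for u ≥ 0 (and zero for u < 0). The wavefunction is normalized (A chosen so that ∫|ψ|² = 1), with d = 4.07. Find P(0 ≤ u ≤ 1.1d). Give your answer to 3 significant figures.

P ≈ 0.889

The probability is P = ∫ |ψ|² du over [0, 1.1d].
Since A² = 1/(d/2), this is the region integral divided by the full normalization integral.
Substituting t = u/d, A² and the length scale cancel in the ratio: P = ∫_{0}^{1.1} e^(-2·t) dt / ∫_{0}^{∞} e^(-2·t) dt.
Using ∫ e^(-2·t) dt = -e^(-2·t)/2, the numerator is 1/2 - e^(-11/5)/2 and the denominator is 1/2.
This works out to P = 0.8892.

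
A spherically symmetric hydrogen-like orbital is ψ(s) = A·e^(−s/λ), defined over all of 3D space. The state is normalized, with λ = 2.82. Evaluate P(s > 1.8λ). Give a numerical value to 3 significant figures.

P ≈ 0.303

P = ∫ |ψ|² 4πs² ds over s > 1.8λ.
The full normalization integral is A²·[π·λ^3] = 1, fixing A².
Let u = s/λ; then A², 4π and the length scale all cancel, so P = ∫_{1.8}^{∞} u^2·e^(-2·u) du ÷ ∫_{0}^{∞} u^2·e^(-2·u) du.
An antiderivative of u^2·e^(-2·u) is -(2·u^2 + 2·u + 1)·e^(-2·u)/4; evaluating from 1.8 to ∞ gives 277·e^(-18/5)/100, while the full integral is 1/4.
This evaluates to P = 0.3027.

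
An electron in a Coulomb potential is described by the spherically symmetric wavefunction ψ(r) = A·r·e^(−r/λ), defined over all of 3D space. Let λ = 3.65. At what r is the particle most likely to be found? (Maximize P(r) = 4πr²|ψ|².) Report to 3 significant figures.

The maximum of P(r) = 4πr²|ψ|² occurs where its derivative vanishes.
Solving yields r = 2·λ.
With λ = 3.65, the most probable radial distance is 7.300.

r ≈ 7.30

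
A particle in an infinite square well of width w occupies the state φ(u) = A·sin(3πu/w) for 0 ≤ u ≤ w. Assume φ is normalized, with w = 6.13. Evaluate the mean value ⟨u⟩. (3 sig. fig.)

The expectation value is the |φ|²-weighted average of u: ∫ u|φ|² du.
With ∫₀^w sin²(nπu/w) du = w/2, evaluating both integrals, ⟨u⟩ = w/2.
Putting w = 6.13 gives 3.065.

⟨u⟩ ≈ 3.07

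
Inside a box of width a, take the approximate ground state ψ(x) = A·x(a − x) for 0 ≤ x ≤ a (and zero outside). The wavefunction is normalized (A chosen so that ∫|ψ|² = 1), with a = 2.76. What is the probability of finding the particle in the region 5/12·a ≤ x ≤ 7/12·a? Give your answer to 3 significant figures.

P ≈ 0.307

The probability is P = ∫ |ψ|² dx over [5/12·a, 7/12·a].
Since A² = 1/(a^5/30), this is the region integral divided by the full normalization integral.
Let u = x/a; then A² and the length scale cancel, so P = ∫_{5/12}^{7/12} u^2·(1 - u)^2 du ÷ ∫_{0}^{1} u^2·(1 - u)^2 du.
With ∫ u^2·(1 - u)^2 du = u^3·(6·u^2 - 15·u + 10)/30 + C, the region integral is ≈ 0.010225 and the full one is 1/30.
This works out to P = 0.3068.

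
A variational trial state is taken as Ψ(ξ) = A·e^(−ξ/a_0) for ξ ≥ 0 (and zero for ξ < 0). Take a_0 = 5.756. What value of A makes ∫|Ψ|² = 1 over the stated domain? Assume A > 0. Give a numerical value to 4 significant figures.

Require ∫ |Ψ|² dξ = 1 over the whole domain.
With Ψ = A·e^(−ξ/a_0), the integral evaluates to A²·[a_0/2].
Setting this equal to 1 gives A² = 1/(a_0/2).
With a_0 = 5.756: A² = 0.34746 and A = 0.58946.

A ≈ 0.5895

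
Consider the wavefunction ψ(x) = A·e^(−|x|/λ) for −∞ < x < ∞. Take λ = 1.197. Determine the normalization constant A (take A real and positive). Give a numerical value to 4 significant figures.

We need A² ∫|f|² dx = 1, taking the integral from −∞ to ∞.
∫|ψ|² dx = A²·(λ).
Hence A² = 1/[λ].
Plugging in λ = 1.197 yields A = 0.91401.

A ≈ 0.9140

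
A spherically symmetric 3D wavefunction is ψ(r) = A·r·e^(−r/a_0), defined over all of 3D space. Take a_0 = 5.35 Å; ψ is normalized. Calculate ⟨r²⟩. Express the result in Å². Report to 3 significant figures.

⟨r^2⟩ ≈ 215 Å^2

⟨r²⟩ = ∫ r^2 |ψ|² 4πr² dr over the full domain.
Using ∫₀^∞ rⁿ e^(−αr) dr = n!/αⁿ⁺¹, the ratio of the moment integral to the normalization integral gives ⟨r²⟩ = 15·a_0^2/2.
Putting a_0 = 5.35 gives 214.7.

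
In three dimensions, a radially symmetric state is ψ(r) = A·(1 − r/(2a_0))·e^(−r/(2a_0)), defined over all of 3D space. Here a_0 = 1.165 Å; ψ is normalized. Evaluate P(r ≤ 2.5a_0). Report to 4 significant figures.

P ≈ 0.05538

Integrate the radial probability density 4πr²|ψ|² over r ≤ 2.5a_0.
The full normalization integral is A²·[8·π·a_0^3] = 1, fixing A².
Let u = r/a_0; then A², 4π and the length scale all cancel, so P = ∫_{0}^{2.5} u^2·(1 - u/2)^2·e^(-u) du ÷ ∫_{0}^{∞} u^2·(1 - u/2)^2·e^(-u) du.
Using ∫ u^2·(1 - u/2)^2·e^(-u) du = -(u^4/4 + u^2 + 2·u + 2)·e^(-u), the numerator is 2 - 1473·e^(-5/2)/64 and the denominator is 2.
The region integral divided by the full integral gives P = 0.055381.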